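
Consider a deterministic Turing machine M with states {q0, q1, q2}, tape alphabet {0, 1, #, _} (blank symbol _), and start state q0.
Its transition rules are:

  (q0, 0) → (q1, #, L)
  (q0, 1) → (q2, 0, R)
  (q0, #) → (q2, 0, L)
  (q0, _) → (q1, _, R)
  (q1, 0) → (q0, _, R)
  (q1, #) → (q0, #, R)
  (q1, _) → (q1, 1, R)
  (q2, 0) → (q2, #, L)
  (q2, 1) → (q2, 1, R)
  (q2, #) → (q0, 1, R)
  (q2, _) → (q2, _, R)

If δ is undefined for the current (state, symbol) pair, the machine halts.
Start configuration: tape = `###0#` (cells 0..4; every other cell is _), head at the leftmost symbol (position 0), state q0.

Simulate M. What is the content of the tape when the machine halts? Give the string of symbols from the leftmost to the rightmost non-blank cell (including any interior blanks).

111##

state=q0 head=0 tape=_[#]##0#   (q0,#)→(q2,0,L)
state=q2 head=-1 tape=[_]0##0#   (q2,_)→(q2,_,R)
state=q2 head=0 tape=_[0]##0#   (q2,0)→(q2,#,L)
state=q2 head=-1 tape=[_]###0#   (q2,_)→(q2,_,R)
state=q2 head=0 tape=_[#]##0#   (q2,#)→(q0,1,R)
state=q0 head=1 tape=_1[#]#0#   (q0,#)→(q2,0,L)
state=q2 head=0 tape=_[1]0#0#   (q2,1)→(q2,1,R)
state=q2 head=1 tape=_1[0]#0#   (q2,0)→(q2,#,L)
state=q2 head=0 tape=_[1]##0#   (q2,1)→(q2,1,R)
state=q2 head=1 tape=_1[#]#0#   (q2,#)→(q0,1,R)
state=q0 head=2 tape=_11[#]0#   (q0,#)→(q2,0,L)
state=q2 head=1 tape=_1[1]00#   (q2,1)→(q2,1,R)
state=q2 head=2 tape=_11[0]0#   (q2,0)→(q2,#,L)
state=q2 head=1 tape=_1[1]#0#   (q2,1)→(q2,1,R)
state=q2 head=2 tape=_11[#]0#   (q2,#)→(q0,1,R)
state=q0 head=3 tape=_111[0]#   (q0,0)→(q1,#,L)
state=q1 head=2 tape=_11[1]##
The non-blank tape span at halt is 111##.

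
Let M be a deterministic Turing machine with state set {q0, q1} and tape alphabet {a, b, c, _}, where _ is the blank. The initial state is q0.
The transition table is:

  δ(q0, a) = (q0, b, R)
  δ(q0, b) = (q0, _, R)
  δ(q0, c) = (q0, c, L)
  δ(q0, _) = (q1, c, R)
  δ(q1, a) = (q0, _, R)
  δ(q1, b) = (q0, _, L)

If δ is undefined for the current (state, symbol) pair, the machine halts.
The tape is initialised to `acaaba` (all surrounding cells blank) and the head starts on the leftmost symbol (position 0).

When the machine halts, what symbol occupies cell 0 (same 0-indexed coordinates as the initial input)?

state=q0 head=0 tape=[a]caaba   (q0,a)→(q0,b,R)
state=q0 head=1 tape=b[c]aaba   (q0,c)→(q0,c,L)
state=q0 head=0 tape=[b]caaba   (q0,b)→(q0,_,R)
state=q0 head=1 tape=_[c]aaba   (q0,c)→(q0,c,L)
state=q0 head=0 tape=[_]caaba   (q0,_)→(q1,c,R)
state=q1 head=1 tape=c[c]aaba
Cell 0 holds c when M halts.

c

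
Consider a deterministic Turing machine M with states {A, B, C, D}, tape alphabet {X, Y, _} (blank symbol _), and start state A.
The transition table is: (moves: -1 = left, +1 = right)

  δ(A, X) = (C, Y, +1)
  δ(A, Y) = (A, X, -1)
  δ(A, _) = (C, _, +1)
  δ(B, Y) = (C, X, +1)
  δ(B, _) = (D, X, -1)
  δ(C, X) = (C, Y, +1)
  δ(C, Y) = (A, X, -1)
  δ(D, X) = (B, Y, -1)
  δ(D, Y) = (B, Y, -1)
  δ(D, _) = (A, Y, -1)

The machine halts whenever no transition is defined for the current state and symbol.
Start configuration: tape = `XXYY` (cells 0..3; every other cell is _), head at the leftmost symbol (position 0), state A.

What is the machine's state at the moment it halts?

A | _[X]XYY_   read X → write Y, move +1, go to C
C | _Y[X]YY_   read X → write Y, move +1, go to C
C | _YY[Y]Y_   read Y → write X, move -1, go to A
A | _Y[Y]XY_   read Y → write X, move -1, go to A
A | _[Y]XXY_   read Y → write X, move -1, go to A
A | [_]XXXY_   read _ → write _, move +1, go to C
C | _[X]XXY_   read X → write Y, move +1, go to C
C | _Y[X]XY_   read X → write Y, move +1, go to C
C | _YY[X]Y_   read X → write Y, move +1, go to C
C | _YYY[Y]_   read Y → write X, move -1, go to A
A | _YY[Y]X_   read Y → write X, move -1, go to A
A | _Y[Y]XX_   read Y → write X, move -1, go to A
A | _[Y]XXX_   read Y → write X, move -1, go to A
A | [_]XXXX_   read _ → write _, move +1, go to C
C | _[X]XXX_   read X → write Y, move +1, go to C
C | _Y[X]XX_   read X → write Y, move +1, go to C
C | _YY[X]X_   read X → write Y, move +1, go to C
C | _YYY[X]_   read X → write Y, move +1, go to C
C | _YYYY[_]
No transition is defined for (C, _); M halts in state C.

C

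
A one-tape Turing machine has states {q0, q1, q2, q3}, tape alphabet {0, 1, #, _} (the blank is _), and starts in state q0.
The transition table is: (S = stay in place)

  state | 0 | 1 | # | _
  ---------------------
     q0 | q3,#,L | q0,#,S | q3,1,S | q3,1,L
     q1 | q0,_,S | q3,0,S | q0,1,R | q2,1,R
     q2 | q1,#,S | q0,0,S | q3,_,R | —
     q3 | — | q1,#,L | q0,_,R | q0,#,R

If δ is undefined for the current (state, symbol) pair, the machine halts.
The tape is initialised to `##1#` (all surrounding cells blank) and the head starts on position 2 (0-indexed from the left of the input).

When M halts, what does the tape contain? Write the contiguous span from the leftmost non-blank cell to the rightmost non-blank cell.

q0 | ##[1]#   read 1 → write #, move S, go to q0
q0 | ##[#]#   read # → write 1, move S, go to q3
q3 | ##[1]#   read 1 → write #, move L, go to q1
q1 | #[#]##   read # → write 1, move R, go to q0
q0 | #1[#]#   read # → write 1, move S, go to q3
q3 | #1[1]#   read 1 → write #, move L, go to q1
q1 | #[1]##   read 1 → write 0, move S, go to q3
q3 | #[0]##
The non-blank tape span at halt is #0##.

#0##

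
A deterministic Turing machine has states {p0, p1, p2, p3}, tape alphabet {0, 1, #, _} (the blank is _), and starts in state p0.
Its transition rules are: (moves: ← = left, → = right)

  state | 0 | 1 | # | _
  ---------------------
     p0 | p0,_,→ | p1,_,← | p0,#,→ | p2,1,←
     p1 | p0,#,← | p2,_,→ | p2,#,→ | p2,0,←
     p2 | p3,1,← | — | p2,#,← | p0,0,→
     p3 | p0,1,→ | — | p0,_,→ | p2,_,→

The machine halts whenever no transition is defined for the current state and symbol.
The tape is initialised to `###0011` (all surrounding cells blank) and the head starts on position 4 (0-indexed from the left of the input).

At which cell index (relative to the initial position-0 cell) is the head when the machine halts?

p0 | __###0[0]11   read 0 → write _, move →, go to p0
p0 | __###0_[1]1   read 1 → write _, move ←, go to p1
p1 | __###0[_]_1   read _ → write 0, move ←, go to p2
p2 | __###[0]0_1   read 0 → write 1, move ←, go to p3
p3 | __##[#]10_1   read # → write _, move →, go to p0
p0 | __##_[1]0_1   read 1 → write _, move ←, go to p1
p1 | __##[_]_0_1   read _ → write 0, move ←, go to p2
p2 | __#[#]0_0_1   read # → write #, move ←, go to p2
p2 | __[#]#0_0_1   read # → write #, move ←, go to p2
p2 | _[_]##0_0_1   read _ → write 0, move →, go to p0
p0 | _0[#]#0_0_1   read # → write #, move →, go to p0
p0 | _0#[#]0_0_1   read # → write #, move →, go to p0
p0 | _0##[0]_0_1   read 0 → write _, move →, go to p0
p0 | _0##_[_]0_1   read _ → write 1, move ←, go to p2
p2 | _0##[_]10_1   read _ → write 0, move →, go to p0
p0 | _0##0[1]0_1   read 1 → write _, move ←, go to p1
p1 | _0##[0]_0_1   read 0 → write #, move ←, go to p0
p0 | _0#[#]#_0_1   read # → write #, move →, go to p0
p0 | _0##[#]_0_1   read # → write #, move →, go to p0
p0 | _0###[_]0_1   read _ → write 1, move ←, go to p2
p2 | _0##[#]10_1   read # → write #, move ←, go to p2
p2 | _0#[#]#10_1   read # → write #, move ←, go to p2
p2 | _0[#]##10_1   read # → write #, move ←, go to p2
p2 | _[0]###10_1   read 0 → write 1, move ←, go to p3
p3 | [_]1###10_1   read _ → write _, move →, go to p2
p2 | _[1]###10_1
At halt the head is at cell -1.

-1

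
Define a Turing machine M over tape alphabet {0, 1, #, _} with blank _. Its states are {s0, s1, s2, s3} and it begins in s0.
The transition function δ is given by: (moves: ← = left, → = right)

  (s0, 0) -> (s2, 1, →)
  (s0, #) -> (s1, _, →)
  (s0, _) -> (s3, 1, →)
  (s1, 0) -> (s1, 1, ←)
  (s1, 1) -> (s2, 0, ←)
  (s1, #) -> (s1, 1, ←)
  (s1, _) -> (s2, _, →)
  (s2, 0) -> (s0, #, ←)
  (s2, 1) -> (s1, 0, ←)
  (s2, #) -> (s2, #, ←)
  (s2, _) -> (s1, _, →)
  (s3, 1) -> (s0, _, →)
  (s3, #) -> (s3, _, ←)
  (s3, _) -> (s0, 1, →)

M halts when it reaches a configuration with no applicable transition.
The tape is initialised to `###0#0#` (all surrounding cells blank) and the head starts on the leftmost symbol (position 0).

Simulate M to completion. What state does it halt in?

s3

state=s0 head=0 tape=[#]##0#0#   (s0,#)→(s1,_,→)
state=s1 head=1 tape=_[#]#0#0#   (s1,#)→(s1,1,←)
state=s1 head=0 tape=[_]1#0#0#   (s1,_)→(s2,_,→)
state=s2 head=1 tape=_[1]#0#0#   (s2,1)→(s1,0,←)
state=s1 head=0 tape=[_]0#0#0#   (s1,_)→(s2,_,→)
state=s2 head=1 tape=_[0]#0#0#   (s2,0)→(s0,#,←)
state=s0 head=0 tape=[_]##0#0#   (s0,_)→(s3,1,→)
state=s3 head=1 tape=1[#]#0#0#   (s3,#)→(s3,_,←)
state=s3 head=0 tape=[1]_#0#0#   (s3,1)→(s0,_,→)
state=s0 head=1 tape=_[_]#0#0#   (s0,_)→(s3,1,→)
state=s3 head=2 tape=_1[#]0#0#   (s3,#)→(s3,_,←)
state=s3 head=1 tape=_[1]_0#0#   (s3,1)→(s0,_,→)
state=s0 head=2 tape=__[_]0#0#   (s0,_)→(s3,1,→)
state=s3 head=3 tape=__1[0]#0#
No transition is defined for (s3, 0); M halts in state s3.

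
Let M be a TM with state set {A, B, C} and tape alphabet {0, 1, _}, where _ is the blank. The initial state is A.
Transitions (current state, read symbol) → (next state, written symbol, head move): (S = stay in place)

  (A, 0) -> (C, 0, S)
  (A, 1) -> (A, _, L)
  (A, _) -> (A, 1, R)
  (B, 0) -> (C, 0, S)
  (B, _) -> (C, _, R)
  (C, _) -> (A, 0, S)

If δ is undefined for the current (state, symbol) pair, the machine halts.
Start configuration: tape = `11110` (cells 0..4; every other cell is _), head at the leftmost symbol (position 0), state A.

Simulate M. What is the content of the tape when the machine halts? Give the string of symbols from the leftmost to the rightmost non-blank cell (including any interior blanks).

state=A head=0 tape=____[1]1110   (A,1)→(A,_,L)
state=A head=-1 tape=___[_]_1110   (A,_)→(A,1,R)
state=A head=0 tape=___1[_]1110   (A,_)→(A,1,R)
state=A head=1 tape=___11[1]110   (A,1)→(A,_,L)
state=A head=0 tape=___1[1]_110   (A,1)→(A,_,L)
state=A head=-1 tape=___[1]__110   (A,1)→(A,_,L)
state=A head=-2 tape=__[_]___110   (A,_)→(A,1,R)
state=A head=-1 tape=__1[_]__110   (A,_)→(A,1,R)
state=A head=0 tape=__11[_]_110   (A,_)→(A,1,R)
state=A head=1 tape=__111[_]110   (A,_)→(A,1,R)
state=A head=2 tape=__1111[1]10   (A,1)→(A,_,L)
state=A head=1 tape=__111[1]_10   (A,1)→(A,_,L)
state=A head=0 tape=__11[1]__10   (A,1)→(A,_,L)
state=A head=-1 tape=__1[1]___10   (A,1)→(A,_,L)
state=A head=-2 tape=__[1]____10   (A,1)→(A,_,L)
state=A head=-3 tape=_[_]_____10   (A,_)→(A,1,R)
state=A head=-2 tape=_1[_]____10   (A,_)→(A,1,R)
state=A head=-1 tape=_11[_]___10   (A,_)→(A,1,R)
state=A head=0 tape=_111[_]__10   (A,_)→(A,1,R)
state=A head=1 tape=_1111[_]_10   (A,_)→(A,1,R)
state=A head=2 tape=_11111[_]10   (A,_)→(A,1,R)
state=A head=3 tape=_111111[1]0   (A,1)→(A,_,L)
state=A head=2 tape=_11111[1]_0   (A,1)→(A,_,L)
state=A head=1 tape=_1111[1]__0   (A,1)→(A,_,L)
state=A head=0 tape=_111[1]___0   (A,1)→(A,_,L)
state=A head=-1 tape=_11[1]____0   (A,1)→(A,_,L)
state=A head=-2 tape=_1[1]_____0   (A,1)→(A,_,L)
state=A head=-3 tape=_[1]______0   (A,1)→(A,_,L)
state=A head=-4 tape=[_]_______0   (A,_)→(A,1,R)
state=A head=-3 tape=1[_]______0   (A,_)→(A,1,R)
state=A head=-2 tape=11[_]_____0   (A,_)→(A,1,R)
state=A head=-1 tape=111[_]____0   (A,_)→(A,1,R)
state=A head=0 tape=1111[_]___0   (A,_)→(A,1,R)
state=A head=1 tape=11111[_]__0   (A,_)→(A,1,R)
state=A head=2 tape=111111[_]_0   (A,_)→(A,1,R)
state=A head=3 tape=1111111[_]0   (A,_)→(A,1,R)
state=A head=4 tape=11111111[0]   (A,0)→(C,0,S)
state=C head=4 tape=11111111[0]
The non-blank tape span at halt is 111111110.

111111110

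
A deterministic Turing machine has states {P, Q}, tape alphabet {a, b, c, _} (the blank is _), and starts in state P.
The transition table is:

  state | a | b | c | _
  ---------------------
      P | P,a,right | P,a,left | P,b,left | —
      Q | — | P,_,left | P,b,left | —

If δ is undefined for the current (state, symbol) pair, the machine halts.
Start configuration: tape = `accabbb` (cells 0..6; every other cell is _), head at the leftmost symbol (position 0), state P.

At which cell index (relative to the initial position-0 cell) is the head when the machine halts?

state=P head=0 tape=[a]ccabbb_   (P,a)→(P,a,right)
state=P head=1 tape=a[c]cabbb_   (P,c)→(P,b,left)
state=P head=0 tape=[a]bcabbb_   (P,a)→(P,a,right)
state=P head=1 tape=a[b]cabbb_   (P,b)→(P,a,left)
state=P head=0 tape=[a]acabbb_   (P,a)→(P,a,right)
state=P head=1 tape=a[a]cabbb_   (P,a)→(P,a,right)
state=P head=2 tape=aa[c]abbb_   (P,c)→(P,b,left)
state=P head=1 tape=a[a]babbb_   (P,a)→(P,a,right)
state=P head=2 tape=aa[b]abbb_   (P,b)→(P,a,left)
state=P head=1 tape=a[a]aabbb_   (P,a)→(P,a,right)
state=P head=2 tape=aa[a]abbb_   (P,a)→(P,a,right)
state=P head=3 tape=aaa[a]bbb_   (P,a)→(P,a,right)
state=P head=4 tape=aaaa[b]bb_   (P,b)→(P,a,left)
state=P head=3 tape=aaa[a]abb_   (P,a)→(P,a,right)
state=P head=4 tape=aaaa[a]bb_   (P,a)→(P,a,right)
state=P head=5 tape=aaaaa[b]b_   (P,b)→(P,a,left)
state=P head=4 tape=aaaa[a]ab_   (P,a)→(P,a,right)
state=P head=5 tape=aaaaa[a]b_   (P,a)→(P,a,right)
state=P head=6 tape=aaaaaa[b]_   (P,b)→(P,a,left)
state=P head=5 tape=aaaaa[a]a_   (P,a)→(P,a,right)
state=P head=6 tape=aaaaaa[a]_   (P,a)→(P,a,right)
state=P head=7 tape=aaaaaaa[_]
At halt the head is at cell 7.

7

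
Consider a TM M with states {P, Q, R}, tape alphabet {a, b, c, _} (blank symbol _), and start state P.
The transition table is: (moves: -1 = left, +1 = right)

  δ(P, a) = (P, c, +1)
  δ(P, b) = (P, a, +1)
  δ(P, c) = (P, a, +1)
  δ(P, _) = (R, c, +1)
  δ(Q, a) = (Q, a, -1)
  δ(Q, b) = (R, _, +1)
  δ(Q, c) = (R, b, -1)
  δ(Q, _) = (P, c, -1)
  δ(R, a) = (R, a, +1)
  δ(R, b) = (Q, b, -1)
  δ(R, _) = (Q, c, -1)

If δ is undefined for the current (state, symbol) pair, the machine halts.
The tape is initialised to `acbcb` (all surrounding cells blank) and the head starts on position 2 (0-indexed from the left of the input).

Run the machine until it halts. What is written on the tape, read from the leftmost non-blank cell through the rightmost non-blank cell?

P | __ac[b]cb__   read b → write a, move +1, go to P
P | __aca[c]b__   read c → write a, move +1, go to P
P | __acaa[b]__   read b → write a, move +1, go to P
P | __acaaa[_]_   read _ → write c, move +1, go to R
R | __acaaac[_]   read _ → write c, move -1, go to Q
Q | __acaaa[c]c   read c → write b, move -1, go to R
R | __acaa[a]bc   read a → write a, move +1, go to R
R | __acaaa[b]c   read b → write b, move -1, go to Q
Q | __acaa[a]bc   read a → write a, move -1, go to Q
Q | __aca[a]abc   read a → write a, move -1, go to Q
Q | __ac[a]aabc   read a → write a, move -1, go to Q
Q | __a[c]aaabc   read c → write b, move -1, go to R
R | __[a]baaabc   read a → write a, move +1, go to R
R | __a[b]aaabc   read b → write b, move -1, go to Q
Q | __[a]baaabc   read a → write a, move -1, go to Q
Q | _[_]abaaabc   read _ → write c, move -1, go to P
P | [_]cabaaabc   read _ → write c, move +1, go to R
R | c[c]abaaabc
The non-blank tape span at halt is ccabaaabc.

ccabaaabc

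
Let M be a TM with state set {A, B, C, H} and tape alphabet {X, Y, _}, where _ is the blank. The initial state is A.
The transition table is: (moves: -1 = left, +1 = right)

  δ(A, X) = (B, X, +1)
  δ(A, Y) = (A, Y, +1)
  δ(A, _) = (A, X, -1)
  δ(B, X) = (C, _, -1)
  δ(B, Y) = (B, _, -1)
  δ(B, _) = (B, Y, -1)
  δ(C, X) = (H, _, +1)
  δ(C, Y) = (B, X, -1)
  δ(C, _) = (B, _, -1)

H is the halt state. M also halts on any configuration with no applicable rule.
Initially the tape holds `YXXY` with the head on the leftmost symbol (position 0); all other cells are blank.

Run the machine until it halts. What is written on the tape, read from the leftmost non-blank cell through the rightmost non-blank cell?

Y__Y

state=A head=0 tape=[Y]XXY   (A,Y)→(A,Y,+1)
state=A head=1 tape=Y[X]XY   (A,X)→(B,X,+1)
state=B head=2 tape=YX[X]Y   (B,X)→(C,_,-1)
state=C head=1 tape=Y[X]_Y   (C,X)→(H,_,+1)
state=H head=2 tape=Y_[_]Y
The non-blank tape span at halt is Y__Y.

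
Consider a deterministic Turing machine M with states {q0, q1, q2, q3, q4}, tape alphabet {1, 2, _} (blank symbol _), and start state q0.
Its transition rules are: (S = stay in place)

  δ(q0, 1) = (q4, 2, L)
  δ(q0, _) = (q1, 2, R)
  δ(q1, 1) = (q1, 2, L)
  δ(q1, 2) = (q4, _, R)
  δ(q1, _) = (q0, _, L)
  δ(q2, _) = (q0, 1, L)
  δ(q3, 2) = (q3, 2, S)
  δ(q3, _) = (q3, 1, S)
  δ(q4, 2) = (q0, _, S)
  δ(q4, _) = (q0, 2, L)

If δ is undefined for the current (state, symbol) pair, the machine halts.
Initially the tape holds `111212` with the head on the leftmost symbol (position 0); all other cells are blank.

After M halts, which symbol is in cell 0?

q0 | __[1]11212   read 1 → write 2, move L, go to q4
q4 | _[_]211212   read _ → write 2, move L, go to q0
q0 | [_]2211212   read _ → write 2, move R, go to q1
q1 | 2[2]211212   read 2 → write _, move R, go to q4
q4 | 2_[2]11212   read 2 → write _, move S, go to q0
q0 | 2_[_]11212   read _ → write 2, move R, go to q1
q1 | 2_2[1]1212   read 1 → write 2, move L, go to q1
q1 | 2_[2]21212   read 2 → write _, move R, go to q4
q4 | 2__[2]1212   read 2 → write _, move S, go to q0
q0 | 2__[_]1212   read _ → write 2, move R, go to q1
q1 | 2__2[1]212   read 1 → write 2, move L, go to q1
q1 | 2__[2]2212   read 2 → write _, move R, go to q4
q4 | 2___[2]212   read 2 → write _, move S, go to q0
q0 | 2___[_]212   read _ → write 2, move R, go to q1
q1 | 2___2[2]12   read 2 → write _, move R, go to q4
q4 | 2___2_[1]2
Cell 0 holds _ when M halts.

_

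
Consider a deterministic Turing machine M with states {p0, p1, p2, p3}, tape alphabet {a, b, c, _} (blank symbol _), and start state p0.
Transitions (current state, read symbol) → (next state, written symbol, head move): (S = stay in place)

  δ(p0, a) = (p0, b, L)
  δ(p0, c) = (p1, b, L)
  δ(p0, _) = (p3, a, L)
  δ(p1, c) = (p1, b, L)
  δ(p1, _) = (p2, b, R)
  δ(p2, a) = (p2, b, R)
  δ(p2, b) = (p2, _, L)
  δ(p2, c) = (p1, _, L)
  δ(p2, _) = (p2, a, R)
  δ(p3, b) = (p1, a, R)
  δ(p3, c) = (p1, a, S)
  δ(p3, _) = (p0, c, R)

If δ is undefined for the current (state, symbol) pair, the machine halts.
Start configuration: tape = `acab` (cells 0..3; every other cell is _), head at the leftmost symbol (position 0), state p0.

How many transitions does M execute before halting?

18

state=p0 head=0 tape=____[a]cab   (p0,a)→(p0,b,L)
state=p0 head=-1 tape=___[_]bcab   (p0,_)→(p3,a,L)
state=p3 head=-2 tape=__[_]abcab   (p3,_)→(p0,c,R)
state=p0 head=-1 tape=__c[a]bcab   (p0,a)→(p0,b,L)
state=p0 head=-2 tape=__[c]bbcab   (p0,c)→(p1,b,L)
state=p1 head=-3 tape=_[_]bbbcab   (p1,_)→(p2,b,R)
state=p2 head=-2 tape=_b[b]bbcab   (p2,b)→(p2,_,L)
state=p2 head=-3 tape=_[b]_bbcab   (p2,b)→(p2,_,L)
state=p2 head=-4 tape=[_]__bbcab   (p2,_)→(p2,a,R)
state=p2 head=-3 tape=a[_]_bbcab   (p2,_)→(p2,a,R)
state=p2 head=-2 tape=aa[_]bbcab   (p2,_)→(p2,a,R)
state=p2 head=-1 tape=aaa[b]bcab   (p2,b)→(p2,_,L)
state=p2 head=-2 tape=aa[a]_bcab   (p2,a)→(p2,b,R)
state=p2 head=-1 tape=aab[_]bcab   (p2,_)→(p2,a,R)
state=p2 head=0 tape=aaba[b]cab   (p2,b)→(p2,_,L)
state=p2 head=-1 tape=aab[a]_cab   (p2,a)→(p2,b,R)
state=p2 head=0 tape=aabb[_]cab   (p2,_)→(p2,a,R)
state=p2 head=1 tape=aabba[c]ab   (p2,c)→(p1,_,L)
state=p1 head=0 tape=aabb[a]_ab
M halts after 18 transitions.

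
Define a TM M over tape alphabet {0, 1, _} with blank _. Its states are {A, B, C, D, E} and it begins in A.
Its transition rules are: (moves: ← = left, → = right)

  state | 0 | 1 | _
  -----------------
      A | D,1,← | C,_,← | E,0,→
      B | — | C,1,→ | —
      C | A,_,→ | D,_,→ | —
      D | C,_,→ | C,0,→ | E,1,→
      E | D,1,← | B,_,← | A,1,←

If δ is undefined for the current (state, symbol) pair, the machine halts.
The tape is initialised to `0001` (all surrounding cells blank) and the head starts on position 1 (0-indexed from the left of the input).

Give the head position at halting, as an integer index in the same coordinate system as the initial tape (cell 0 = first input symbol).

3

state=A head=1 tape=0[0]01__   (A,0)→(D,1,←)
state=D head=0 tape=[0]101__   (D,0)→(C,_,→)
state=C head=1 tape=_[1]01__   (C,1)→(D,_,→)
state=D head=2 tape=__[0]1__   (D,0)→(C,_,→)
state=C head=3 tape=___[1]__   (C,1)→(D,_,→)
state=D head=4 tape=____[_]_   (D,_)→(E,1,→)
state=E head=5 tape=____1[_]   (E,_)→(A,1,←)
state=A head=4 tape=____[1]1   (A,1)→(C,_,←)
state=C head=3 tape=___[_]_1
At halt the head is at cell 3.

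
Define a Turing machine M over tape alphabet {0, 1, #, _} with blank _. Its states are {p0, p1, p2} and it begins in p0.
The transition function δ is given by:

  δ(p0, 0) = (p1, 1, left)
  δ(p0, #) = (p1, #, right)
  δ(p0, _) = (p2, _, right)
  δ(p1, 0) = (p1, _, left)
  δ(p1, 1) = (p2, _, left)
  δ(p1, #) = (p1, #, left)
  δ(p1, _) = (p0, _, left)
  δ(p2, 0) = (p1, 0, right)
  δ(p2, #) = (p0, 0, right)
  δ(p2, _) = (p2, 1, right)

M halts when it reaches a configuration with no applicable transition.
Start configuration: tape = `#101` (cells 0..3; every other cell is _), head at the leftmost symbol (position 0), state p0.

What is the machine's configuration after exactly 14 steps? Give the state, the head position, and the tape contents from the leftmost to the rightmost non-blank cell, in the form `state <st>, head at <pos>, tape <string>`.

p0 | __[#]101   read # → write #, move right, go to p1
p1 | __#[1]01   read 1 → write _, move left, go to p2
p2 | __[#]_01   read # → write 0, move right, go to p0
p0 | __0[_]01   read _ → write _, move right, go to p2
p2 | __0_[0]1   read 0 → write 0, move right, go to p1
p1 | __0_0[1]   read 1 → write _, move left, go to p2
p2 | __0_[0]_   read 0 → write 0, move right, go to p1
p1 | __0_0[_]   read _ → write _, move left, go to p0
p0 | __0_[0]_   read 0 → write 1, move left, go to p1
p1 | __0[_]1_   read _ → write _, move left, go to p0
p0 | __[0]_1_   read 0 → write 1, move left, go to p1
p1 | _[_]1_1_   read _ → write _, move left, go to p0
p0 | [_]_1_1_   read _ → write _, move right, go to p2
p2 | _[_]1_1_   read _ → write 1, move right, go to p2
p2 | _1[1]_1_
After 14 steps: state p2, head at 0, tape 11_1.

state p2, head at 0, tape 11_1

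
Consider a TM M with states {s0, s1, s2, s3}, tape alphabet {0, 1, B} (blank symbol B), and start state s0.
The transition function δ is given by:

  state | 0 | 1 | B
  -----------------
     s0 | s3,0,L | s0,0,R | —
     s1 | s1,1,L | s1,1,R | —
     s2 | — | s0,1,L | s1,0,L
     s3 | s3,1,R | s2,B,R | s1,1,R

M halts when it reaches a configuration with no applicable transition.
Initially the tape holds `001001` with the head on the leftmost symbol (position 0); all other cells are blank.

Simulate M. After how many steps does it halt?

state=s0 head=0 tape=B[0]01001B   (s0,0)→(s3,0,L)
state=s3 head=-1 tape=[B]001001B   (s3,B)→(s1,1,R)
state=s1 head=0 tape=1[0]01001B   (s1,0)→(s1,1,L)
state=s1 head=-1 tape=[1]101001B   (s1,1)→(s1,1,R)
state=s1 head=0 tape=1[1]01001B   (s1,1)→(s1,1,R)
state=s1 head=1 tape=11[0]1001B   (s1,0)→(s1,1,L)
state=s1 head=0 tape=1[1]11001B   (s1,1)→(s1,1,R)
state=s1 head=1 tape=11[1]1001B   (s1,1)→(s1,1,R)
state=s1 head=2 tape=111[1]001B   (s1,1)→(s1,1,R)
state=s1 head=3 tape=1111[0]01B   (s1,0)→(s1,1,L)
state=s1 head=2 tape=111[1]101B   (s1,1)→(s1,1,R)
state=s1 head=3 tape=1111[1]01B   (s1,1)→(s1,1,R)
state=s1 head=4 tape=11111[0]1B   (s1,0)→(s1,1,L)
state=s1 head=3 tape=1111[1]11B   (s1,1)→(s1,1,R)
state=s1 head=4 tape=11111[1]1B   (s1,1)→(s1,1,R)
state=s1 head=5 tape=111111[1]B   (s1,1)→(s1,1,R)
state=s1 head=6 tape=1111111[B]
M halts after 16 transitions.

16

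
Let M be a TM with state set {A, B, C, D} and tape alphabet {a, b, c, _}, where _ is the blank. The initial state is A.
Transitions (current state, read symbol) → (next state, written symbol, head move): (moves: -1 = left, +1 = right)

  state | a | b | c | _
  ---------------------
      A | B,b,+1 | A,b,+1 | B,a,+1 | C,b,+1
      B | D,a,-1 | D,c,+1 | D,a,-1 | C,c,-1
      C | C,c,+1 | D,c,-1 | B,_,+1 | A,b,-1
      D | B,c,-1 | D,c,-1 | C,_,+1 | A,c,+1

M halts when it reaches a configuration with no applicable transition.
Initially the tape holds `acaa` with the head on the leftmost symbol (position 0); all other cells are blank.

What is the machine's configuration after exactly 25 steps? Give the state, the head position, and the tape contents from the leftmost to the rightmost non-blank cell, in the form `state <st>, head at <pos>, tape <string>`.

A | __[a]caa   read a → write b, move +1, go to B
B | __b[c]aa   read c → write a, move -1, go to D
D | __[b]aaa   read b → write c, move -1, go to D
D | _[_]caaa   read _ → write c, move +1, go to A
A | _c[c]aaa   read c → write a, move +1, go to B
B | _ca[a]aa   read a → write a, move -1, go to D
D | _c[a]aaa   read a → write c, move -1, go to B
B | _[c]caaa   read c → write a, move -1, go to D
D | [_]acaaa   read _ → write c, move +1, go to A
A | c[a]caaa   read a → write b, move +1, go to B
B | cb[c]aaa   read c → write a, move -1, go to D
D | c[b]aaaa   read b → write c, move -1, go to D
D | [c]caaaa   read c → write _, move +1, go to C
C | _[c]aaaa   read c → write _, move +1, go to B
B | __[a]aaa   read a → write a, move -1, go to D
D | _[_]aaaa   read _ → write c, move +1, go to A
A | _c[a]aaa   read a → write b, move +1, go to B
B | _cb[a]aa   read a → write a, move -1, go to D
D | _c[b]aaa   read b → write c, move -1, go to D
D | _[c]caaa   read c → write _, move +1, go to C
C | __[c]aaa   read c → write _, move +1, go to B
B | ___[a]aa   read a → write a, move -1, go to D
D | __[_]aaa   read _ → write c, move +1, go to A
A | __c[a]aa   read a → write b, move +1, go to B
B | __cb[a]a   read a → write a, move -1, go to D
D | __c[b]aa
After 25 steps: state D, head at 1, tape cbaa.

state D, head at 1, tape cbaa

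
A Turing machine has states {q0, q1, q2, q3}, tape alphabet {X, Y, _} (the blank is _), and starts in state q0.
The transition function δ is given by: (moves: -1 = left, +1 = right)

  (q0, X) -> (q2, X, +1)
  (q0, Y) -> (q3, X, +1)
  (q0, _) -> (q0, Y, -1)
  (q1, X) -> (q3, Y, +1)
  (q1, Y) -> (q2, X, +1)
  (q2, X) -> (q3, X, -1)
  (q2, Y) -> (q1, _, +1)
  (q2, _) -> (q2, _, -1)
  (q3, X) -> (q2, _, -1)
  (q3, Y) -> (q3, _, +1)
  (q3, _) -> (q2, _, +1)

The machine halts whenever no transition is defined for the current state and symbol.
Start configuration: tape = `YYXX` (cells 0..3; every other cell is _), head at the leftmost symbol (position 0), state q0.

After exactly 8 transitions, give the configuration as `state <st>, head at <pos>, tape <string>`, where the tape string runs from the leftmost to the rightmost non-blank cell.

q0 | _[Y]YXX   read Y → write X, move +1, go to q3
q3 | _X[Y]XX   read Y → write _, move +1, go to q3
q3 | _X_[X]X   read X → write _, move -1, go to q2
q2 | _X[_]_X   read _ → write _, move -1, go to q2
q2 | _[X]__X   read X → write X, move -1, go to q3
q3 | [_]X__X   read _ → write _, move +1, go to q2
q2 | _[X]__X   read X → write X, move -1, go to q3
q3 | [_]X__X   read _ → write _, move +1, go to q2
q2 | _[X]__X
After 8 steps: state q2, head at 0, tape X__X.

state q2, head at 0, tape X__X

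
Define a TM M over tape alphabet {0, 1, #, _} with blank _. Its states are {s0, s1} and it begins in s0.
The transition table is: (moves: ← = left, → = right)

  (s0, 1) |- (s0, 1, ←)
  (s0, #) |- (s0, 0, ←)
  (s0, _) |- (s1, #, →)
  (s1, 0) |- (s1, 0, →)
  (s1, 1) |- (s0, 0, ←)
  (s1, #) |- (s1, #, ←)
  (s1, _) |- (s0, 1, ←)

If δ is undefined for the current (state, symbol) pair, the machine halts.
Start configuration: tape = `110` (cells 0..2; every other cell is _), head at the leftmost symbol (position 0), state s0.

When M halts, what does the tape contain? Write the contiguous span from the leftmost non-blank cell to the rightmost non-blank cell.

state=s0 head=0 tape=__[1]10   (s0,1)→(s0,1,←)
state=s0 head=-1 tape=_[_]110   (s0,_)→(s1,#,→)
state=s1 head=0 tape=_#[1]10   (s1,1)→(s0,0,←)
state=s0 head=-1 tape=_[#]010   (s0,#)→(s0,0,←)
state=s0 head=-2 tape=[_]0010   (s0,_)→(s1,#,→)
state=s1 head=-1 tape=#[0]010   (s1,0)→(s1,0,→)
state=s1 head=0 tape=#0[0]10   (s1,0)→(s1,0,→)
state=s1 head=1 tape=#00[1]0   (s1,1)→(s0,0,←)
state=s0 head=0 tape=#0[0]00
The non-blank tape span at halt is #0000.

#0000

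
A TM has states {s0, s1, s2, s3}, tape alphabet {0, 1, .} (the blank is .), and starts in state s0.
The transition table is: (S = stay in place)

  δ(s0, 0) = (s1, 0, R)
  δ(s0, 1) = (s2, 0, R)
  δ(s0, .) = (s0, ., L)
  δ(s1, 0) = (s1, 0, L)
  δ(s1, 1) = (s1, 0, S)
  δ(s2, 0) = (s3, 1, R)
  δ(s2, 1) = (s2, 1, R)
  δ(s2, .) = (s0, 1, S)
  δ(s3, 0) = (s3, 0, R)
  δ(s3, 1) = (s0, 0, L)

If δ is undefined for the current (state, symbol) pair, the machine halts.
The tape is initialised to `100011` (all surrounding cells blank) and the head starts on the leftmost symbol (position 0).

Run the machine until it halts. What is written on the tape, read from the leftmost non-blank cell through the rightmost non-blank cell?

000001

s0 | .[1]00011   read 1 → write 0, move R, go to s2
s2 | .0[0]0011   read 0 → write 1, move R, go to s3
s3 | .01[0]011   read 0 → write 0, move R, go to s3
s3 | .010[0]11   read 0 → write 0, move R, go to s3
s3 | .0100[1]1   read 1 → write 0, move L, go to s0
s0 | .010[0]01   read 0 → write 0, move R, go to s1
s1 | .0100[0]1   read 0 → write 0, move L, go to s1
s1 | .010[0]01   read 0 → write 0, move L, go to s1
s1 | .01[0]001   read 0 → write 0, move L, go to s1
s1 | .0[1]0001   read 1 → write 0, move S, go to s1
s1 | .0[0]0001   read 0 → write 0, move L, go to s1
s1 | .[0]00001   read 0 → write 0, move L, go to s1
s1 | [.]000001
The non-blank tape span at halt is 000001.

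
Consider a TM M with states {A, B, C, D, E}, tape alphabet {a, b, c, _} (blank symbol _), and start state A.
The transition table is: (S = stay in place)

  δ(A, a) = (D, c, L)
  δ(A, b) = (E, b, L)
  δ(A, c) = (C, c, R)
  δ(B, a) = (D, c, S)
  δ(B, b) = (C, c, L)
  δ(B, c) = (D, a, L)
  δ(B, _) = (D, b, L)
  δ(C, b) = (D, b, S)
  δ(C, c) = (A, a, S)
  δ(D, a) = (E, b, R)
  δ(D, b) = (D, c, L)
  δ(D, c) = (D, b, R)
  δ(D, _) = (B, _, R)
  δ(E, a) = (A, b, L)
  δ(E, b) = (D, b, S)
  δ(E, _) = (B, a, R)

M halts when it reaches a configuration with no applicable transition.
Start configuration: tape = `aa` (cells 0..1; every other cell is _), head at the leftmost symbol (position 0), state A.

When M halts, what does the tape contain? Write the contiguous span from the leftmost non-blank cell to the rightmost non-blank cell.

A | _[a]a____   read a → write c, move L, go to D
D | [_]ca____   read _ → write _, move R, go to B
B | _[c]a____   read c → write a, move L, go to D
D | [_]aa____   read _ → write _, move R, go to B
B | _[a]a____   read a → write c, move S, go to D
D | _[c]a____   read c → write b, move R, go to D
D | _b[a]____   read a → write b, move R, go to E
E | _bb[_]___   read _ → write a, move R, go to B
B | _bba[_]__   read _ → write b, move L, go to D
D | _bb[a]b__   read a → write b, move R, go to E
E | _bbb[b]__   read b → write b, move S, go to D
D | _bbb[b]__   read b → write c, move L, go to D
D | _bb[b]c__   read b → write c, move L, go to D
D | _b[b]cc__   read b → write c, move L, go to D
D | _[b]ccc__   read b → write c, move L, go to D
D | [_]cccc__   read _ → write _, move R, go to B
B | _[c]ccc__   read c → write a, move L, go to D
D | [_]accc__   read _ → write _, move R, go to B
B | _[a]ccc__   read a → write c, move S, go to D
D | _[c]ccc__   read c → write b, move R, go to D
D | _b[c]cc__   read c → write b, move R, go to D
D | _bb[c]c__   read c → write b, move R, go to D
D | _bbb[c]__   read c → write b, move R, go to D
D | _bbbb[_]_   read _ → write _, move R, go to B
B | _bbbb_[_]   read _ → write b, move L, go to D
D | _bbbb[_]b   read _ → write _, move R, go to B
B | _bbbb_[b]   read b → write c, move L, go to C
C | _bbbb[_]c
The non-blank tape span at halt is bbbb_c.

bbbb_c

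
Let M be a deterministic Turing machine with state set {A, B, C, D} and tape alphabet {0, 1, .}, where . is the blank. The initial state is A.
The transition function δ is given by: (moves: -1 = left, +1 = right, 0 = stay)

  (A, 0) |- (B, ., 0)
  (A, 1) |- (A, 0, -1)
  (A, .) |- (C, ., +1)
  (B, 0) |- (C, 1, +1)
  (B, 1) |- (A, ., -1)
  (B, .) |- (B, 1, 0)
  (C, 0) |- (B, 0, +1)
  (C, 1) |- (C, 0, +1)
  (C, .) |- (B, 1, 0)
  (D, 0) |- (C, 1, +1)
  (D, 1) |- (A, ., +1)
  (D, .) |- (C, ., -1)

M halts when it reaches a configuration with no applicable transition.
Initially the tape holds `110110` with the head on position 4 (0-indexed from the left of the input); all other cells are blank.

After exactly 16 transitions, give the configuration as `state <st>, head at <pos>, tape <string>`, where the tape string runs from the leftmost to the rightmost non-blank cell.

state=A head=4 tape=.1101[1]0   (A,1)→(A,0,-1)
state=A head=3 tape=.110[1]00   (A,1)→(A,0,-1)
state=A head=2 tape=.11[0]000   (A,0)→(B,.,0)
state=B head=2 tape=.11[.]000   (B,.)→(B,1,0)
state=B head=2 tape=.11[1]000   (B,1)→(A,.,-1)
state=A head=1 tape=.1[1].000   (A,1)→(A,0,-1)
state=A head=0 tape=.[1]0.000   (A,1)→(A,0,-1)
state=A head=-1 tape=[.]00.000   (A,.)→(C,.,+1)
state=C head=0 tape=.[0]0.000   (C,0)→(B,0,+1)
state=B head=1 tape=.0[0].000   (B,0)→(C,1,+1)
state=C head=2 tape=.01[.]000   (C,.)→(B,1,0)
state=B head=2 tape=.01[1]000   (B,1)→(A,.,-1)
state=A head=1 tape=.0[1].000   (A,1)→(A,0,-1)
state=A head=0 tape=.[0]0.000   (A,0)→(B,.,0)
state=B head=0 tape=.[.]0.000   (B,.)→(B,1,0)
state=B head=0 tape=.[1]0.000   (B,1)→(A,.,-1)
state=A head=-1 tape=[.].0.000
After 16 steps: state A, head at -1, tape 0.000.

state A, head at -1, tape 0.000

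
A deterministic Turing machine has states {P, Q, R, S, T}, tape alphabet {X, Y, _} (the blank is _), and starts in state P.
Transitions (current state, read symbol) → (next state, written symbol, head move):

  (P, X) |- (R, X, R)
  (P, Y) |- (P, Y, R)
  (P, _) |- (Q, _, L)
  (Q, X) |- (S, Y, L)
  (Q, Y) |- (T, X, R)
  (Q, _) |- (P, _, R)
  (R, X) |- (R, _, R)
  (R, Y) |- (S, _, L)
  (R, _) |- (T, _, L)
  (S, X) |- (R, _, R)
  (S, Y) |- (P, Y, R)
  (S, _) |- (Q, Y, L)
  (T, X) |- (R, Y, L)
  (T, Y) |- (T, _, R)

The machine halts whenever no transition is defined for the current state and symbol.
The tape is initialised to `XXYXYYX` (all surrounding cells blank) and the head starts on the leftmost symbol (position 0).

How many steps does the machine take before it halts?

12

P | __[X]XYXYYX   read X → write X, move R, go to R
R | __X[X]YXYYX   read X → write _, move R, go to R
R | __X_[Y]XYYX   read Y → write _, move L, go to S
S | __X[_]_XYYX   read _ → write Y, move L, go to Q
Q | __[X]Y_XYYX   read X → write Y, move L, go to S
S | _[_]YY_XYYX   read _ → write Y, move L, go to Q
Q | [_]YYY_XYYX   read _ → write _, move R, go to P
P | _[Y]YY_XYYX   read Y → write Y, move R, go to P
P | _Y[Y]Y_XYYX   read Y → write Y, move R, go to P
P | _YY[Y]_XYYX   read Y → write Y, move R, go to P
P | _YYY[_]XYYX   read _ → write _, move L, go to Q
Q | _YY[Y]_XYYX   read Y → write X, move R, go to T
T | _YYX[_]XYYX
M halts after 12 transitions.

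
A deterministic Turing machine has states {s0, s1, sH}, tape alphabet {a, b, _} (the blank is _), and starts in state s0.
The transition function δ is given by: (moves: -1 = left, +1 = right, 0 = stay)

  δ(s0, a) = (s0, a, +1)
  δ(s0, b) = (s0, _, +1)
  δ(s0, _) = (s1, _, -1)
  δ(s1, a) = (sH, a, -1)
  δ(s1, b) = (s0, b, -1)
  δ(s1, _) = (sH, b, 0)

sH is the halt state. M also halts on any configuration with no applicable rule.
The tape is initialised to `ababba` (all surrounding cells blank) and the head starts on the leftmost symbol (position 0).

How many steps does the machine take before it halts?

8

state=s0 head=0 tape=[a]babba_   (s0,a)→(s0,a,+1)
state=s0 head=1 tape=a[b]abba_   (s0,b)→(s0,_,+1)
state=s0 head=2 tape=a_[a]bba_   (s0,a)→(s0,a,+1)
state=s0 head=3 tape=a_a[b]ba_   (s0,b)→(s0,_,+1)
state=s0 head=4 tape=a_a_[b]a_   (s0,b)→(s0,_,+1)
state=s0 head=5 tape=a_a__[a]_   (s0,a)→(s0,a,+1)
state=s0 head=6 tape=a_a__a[_]   (s0,_)→(s1,_,-1)
state=s1 head=5 tape=a_a__[a]_   (s1,a)→(sH,a,-1)
state=sH head=4 tape=a_a_[_]a_
M halts after 8 transitions.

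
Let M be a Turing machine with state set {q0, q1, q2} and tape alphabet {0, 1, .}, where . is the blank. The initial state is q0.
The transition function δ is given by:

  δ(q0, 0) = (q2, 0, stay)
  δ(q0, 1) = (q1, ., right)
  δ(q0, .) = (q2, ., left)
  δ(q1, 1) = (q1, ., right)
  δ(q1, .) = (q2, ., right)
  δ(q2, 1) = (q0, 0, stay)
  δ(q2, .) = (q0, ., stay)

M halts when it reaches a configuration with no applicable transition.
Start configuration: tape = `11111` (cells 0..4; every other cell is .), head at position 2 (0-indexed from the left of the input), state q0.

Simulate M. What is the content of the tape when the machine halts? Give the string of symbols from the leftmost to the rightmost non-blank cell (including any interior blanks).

q0 | 11[1]11..   read 1 → write ., move right, go to q1
q1 | 11.[1]1..   read 1 → write ., move right, go to q1
q1 | 11..[1]..   read 1 → write ., move right, go to q1
q1 | 11...[.].   read . → write ., move right, go to q2
q2 | 11....[.]   read . → write ., move stay, go to q0
q0 | 11....[.]   read . → write ., move left, go to q2
q2 | 11...[.].   read . → write ., move stay, go to q0
q0 | 11...[.].   read . → write ., move left, go to q2
q2 | 11..[.]..   read . → write ., move stay, go to q0
q0 | 11..[.]..   read . → write ., move left, go to q2
q2 | 11.[.]...   read . → write ., move stay, go to q0
q0 | 11.[.]...   read . → write ., move left, go to q2
q2 | 11[.]....   read . → write ., move stay, go to q0
q0 | 11[.]....   read . → write ., move left, go to q2
q2 | 1[1].....   read 1 → write 0, move stay, go to q0
q0 | 1[0].....   read 0 → write 0, move stay, go to q2
q2 | 1[0].....
The non-blank tape span at halt is 10.

10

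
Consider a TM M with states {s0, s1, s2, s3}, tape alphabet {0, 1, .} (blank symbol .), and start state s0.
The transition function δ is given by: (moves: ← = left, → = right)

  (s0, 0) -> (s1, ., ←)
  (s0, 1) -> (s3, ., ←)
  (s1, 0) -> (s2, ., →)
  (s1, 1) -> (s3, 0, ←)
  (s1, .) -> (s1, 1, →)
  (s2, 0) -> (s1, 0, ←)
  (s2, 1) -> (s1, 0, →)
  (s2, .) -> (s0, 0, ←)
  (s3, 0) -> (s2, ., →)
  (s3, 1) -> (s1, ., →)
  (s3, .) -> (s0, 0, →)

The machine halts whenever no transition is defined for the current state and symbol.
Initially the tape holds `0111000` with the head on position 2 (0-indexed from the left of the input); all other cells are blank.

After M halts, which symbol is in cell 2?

state=s0 head=2 tape=01[1]1000.   (s0,1)→(s3,.,←)
state=s3 head=1 tape=0[1].1000.   (s3,1)→(s1,.,→)
state=s1 head=2 tape=0.[.]1000.   (s1,.)→(s1,1,→)
state=s1 head=3 tape=0.1[1]000.   (s1,1)→(s3,0,←)
state=s3 head=2 tape=0.[1]0000.   (s3,1)→(s1,.,→)
state=s1 head=3 tape=0..[0]000.   (s1,0)→(s2,.,→)
state=s2 head=4 tape=0...[0]00.   (s2,0)→(s1,0,←)
state=s1 head=3 tape=0..[.]000.   (s1,.)→(s1,1,→)
state=s1 head=4 tape=0..1[0]00.   (s1,0)→(s2,.,→)
state=s2 head=5 tape=0..1.[0]0.   (s2,0)→(s1,0,←)
state=s1 head=4 tape=0..1[.]00.   (s1,.)→(s1,1,→)
state=s1 head=5 tape=0..11[0]0.   (s1,0)→(s2,.,→)
state=s2 head=6 tape=0..11.[0].   (s2,0)→(s1,0,←)
state=s1 head=5 tape=0..11[.]0.   (s1,.)→(s1,1,→)
state=s1 head=6 tape=0..111[0].   (s1,0)→(s2,.,→)
state=s2 head=7 tape=0..111.[.]   (s2,.)→(s0,0,←)
state=s0 head=6 tape=0..111[.]0
Cell 2 holds . when M halts.

.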